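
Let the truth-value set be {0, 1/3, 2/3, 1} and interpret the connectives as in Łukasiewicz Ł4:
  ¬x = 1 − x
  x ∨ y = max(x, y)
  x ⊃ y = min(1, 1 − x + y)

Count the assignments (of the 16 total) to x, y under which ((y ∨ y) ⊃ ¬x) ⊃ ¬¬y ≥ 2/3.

x = 0, y = 0 ↦ 0  <
x = 0, y = 1/3 ↦ 1/3  <
x = 0, y = 2/3 ↦ 2/3  ≥
x = 0, y = 1 ↦ 1  ≥
x = 1/3, y = 0 ↦ 0  <
x = 1/3, y = 1/3 ↦ 1/3  <
x = 1/3, y = 2/3 ↦ 2/3  ≥
x = 1/3, y = 1 ↦ 1  ≥
x = 2/3, y = 0 ↦ 0  <
x = 2/3, y = 1/3 ↦ 1/3  <
x = 2/3, y = 2/3 ↦ 1  ≥
x = 2/3, y = 1 ↦ 1  ≥
x = 1, y = 0 ↦ 0  <
x = 1, y = 1/3 ↦ 2/3  ≥
x = 1, y = 2/3 ↦ 1  ≥
x = 1, y = 1 ↦ 1  ≥
So 9 of the 16 assignments meet the threshold.

9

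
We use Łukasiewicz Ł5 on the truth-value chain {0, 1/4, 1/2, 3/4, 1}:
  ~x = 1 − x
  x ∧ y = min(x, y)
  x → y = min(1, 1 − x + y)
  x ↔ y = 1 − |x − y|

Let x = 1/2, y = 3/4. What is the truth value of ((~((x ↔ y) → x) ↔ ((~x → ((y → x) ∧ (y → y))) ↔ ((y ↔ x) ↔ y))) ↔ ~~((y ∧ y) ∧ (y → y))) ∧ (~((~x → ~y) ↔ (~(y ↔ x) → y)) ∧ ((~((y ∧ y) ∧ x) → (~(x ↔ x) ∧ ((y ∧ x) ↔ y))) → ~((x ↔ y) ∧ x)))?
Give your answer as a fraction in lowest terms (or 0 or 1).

1/4

x ↔ y = 1/2 ↔ 3/4 = 3/4
(x ↔ y) → x = 3/4 → 1/2 = 3/4
~((x ↔ y) → x) = ~3/4 = 1/4
~x = ~1/2 = 1/2
y → x = 3/4 → 1/2 = 3/4
y → y = 3/4 → 3/4 = 1
(y → x) ∧ (y → y) = 3/4 ∧ 1 = 3/4
~x → ((y → x) ∧ (y → y)) = 1/2 → 3/4 = 1
y ↔ x = 3/4 ↔ 1/2 = 3/4
(y ↔ x) ↔ y = 3/4 ↔ 3/4 = 1
(~x → ((y → x) ∧ (y → y))) ↔ ((y ↔ x) ↔ y) = 1 ↔ 1 = 1
~((x ↔ y) → x) ↔ ((~x → ((y → x) ∧ (y → y))) ↔ ((y ↔ x) ↔ y)) = 1/4 ↔ 1 = 1/4
y ∧ y = 3/4 ∧ 3/4 = 3/4
y → y = 3/4 → 3/4 = 1
(y ∧ y) ∧ (y → y) = 3/4 ∧ 1 = 3/4
~((y ∧ y) ∧ (y → y)) = ~3/4 = 1/4
~~((y ∧ y) ∧ (y → y)) = ~1/4 = 3/4
(~((x ↔ y) → x) ↔ ((~x → ((y → x) ∧ (y → y))) ↔ ((y ↔ x) ↔ y))) ↔ ~~((y ∧ y) ∧ (y → y)) = 1/4 ↔ 3/4 = 1/2
~x = ~1/2 = 1/2
~y = ~3/4 = 1/4
~x → ~y = 1/2 → 1/4 = 3/4
y ↔ x = 3/4 ↔ 1/2 = 3/4
~(y ↔ x) = ~3/4 = 1/4
~(y ↔ x) → y = 1/4 → 3/4 = 1
(~x → ~y) ↔ (~(y ↔ x) → y) = 3/4 ↔ 1 = 3/4
~((~x → ~y) ↔ (~(y ↔ x) → y)) = ~3/4 = 1/4
y ∧ y = 3/4 ∧ 3/4 = 3/4
(y ∧ y) ∧ x = 3/4 ∧ 1/2 = 1/2
~((y ∧ y) ∧ x) = ~1/2 = 1/2
x ↔ x = 1/2 ↔ 1/2 = 1
~(x ↔ x) = ~1 = 0
y ∧ x = 3/4 ∧ 1/2 = 1/2
(y ∧ x) ↔ y = 1/2 ↔ 3/4 = 3/4
~(x ↔ x) ∧ ((y ∧ x) ↔ y) = 0 ∧ 3/4 = 0
~((y ∧ y) ∧ x) → (~(x ↔ x) ∧ ((y ∧ x) ↔ y)) = 1/2 → 0 = 1/2
x ↔ y = 1/2 ↔ 3/4 = 3/4
(x ↔ y) ∧ x = 3/4 ∧ 1/2 = 1/2
~((x ↔ y) ∧ x) = ~1/2 = 1/2
(~((y ∧ y) ∧ x) → (~(x ↔ x) ∧ ((y ∧ x) ↔ y))) → ~((x ↔ y) ∧ x) = 1/2 → 1/2 = 1
~((~x → ~y) ↔ (~(y ↔ x) → y)) ∧ ((~((y ∧ y) ∧ x) → (~(x ↔ x) ∧ ((y ∧ x) ↔ y))) → ~((x ↔ y) ∧ x)) = 1/4 ∧ 1 = 1/4
((~((x ↔ y) → x) ↔ ((~x → ((y → x) ∧ (y → y))) ↔ ((y ↔ x) ↔ y))) ↔ ~~((y ∧ y) ∧ (y → y))) ∧ (~((~x → ~y) ↔ (~(y ↔ x) → y)) ∧ ((~((y ∧ y) ∧ x) → (~(x ↔ x) ∧ ((y ∧ x) ↔ y))) → ~((x ↔ y) ∧ x))) = 1/2 ∧ 1/4 = 1/4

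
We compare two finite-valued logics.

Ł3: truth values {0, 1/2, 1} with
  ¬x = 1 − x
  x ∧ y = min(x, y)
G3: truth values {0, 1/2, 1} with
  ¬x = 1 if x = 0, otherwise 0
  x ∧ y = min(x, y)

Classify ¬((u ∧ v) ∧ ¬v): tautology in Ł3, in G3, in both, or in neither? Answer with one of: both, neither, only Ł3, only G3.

In Ł3: at u = 1/2, v = 1/2 the value is 1/2 — not a tautology.
In G3: every assignment gives 1 — tautology.

only G3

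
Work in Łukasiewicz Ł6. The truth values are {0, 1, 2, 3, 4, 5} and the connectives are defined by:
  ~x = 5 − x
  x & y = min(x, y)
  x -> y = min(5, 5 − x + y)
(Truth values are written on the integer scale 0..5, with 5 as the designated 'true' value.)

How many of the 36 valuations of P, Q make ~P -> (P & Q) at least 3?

23

value 5: 15 assignments (counts)
value 4: 6 assignments (counts)
value 3: 2 assignments (counts)
value 2: 6 assignments
value 1: 1 assignment
value 0: 6 assignments
So 23 of the 36 assignments meet the threshold.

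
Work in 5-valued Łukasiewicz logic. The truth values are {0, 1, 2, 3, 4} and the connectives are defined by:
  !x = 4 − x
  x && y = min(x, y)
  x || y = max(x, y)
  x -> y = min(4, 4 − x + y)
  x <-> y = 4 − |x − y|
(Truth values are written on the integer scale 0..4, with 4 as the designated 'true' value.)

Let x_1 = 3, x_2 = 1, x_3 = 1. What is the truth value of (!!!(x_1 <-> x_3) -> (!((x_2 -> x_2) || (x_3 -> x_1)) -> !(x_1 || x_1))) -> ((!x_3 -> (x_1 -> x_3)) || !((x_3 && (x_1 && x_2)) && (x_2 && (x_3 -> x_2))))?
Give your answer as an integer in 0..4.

3

x_1 <-> x_3 = 3 <-> 1 = 2
!(x_1 <-> x_3) = !2 = 2
!!(x_1 <-> x_3) = !2 = 2
!!!(x_1 <-> x_3) = !2 = 2
x_2 -> x_2 = 1 -> 1 = 4
x_3 -> x_1 = 1 -> 3 = 4
(x_2 -> x_2) || (x_3 -> x_1) = 4 || 4 = 4
!((x_2 -> x_2) || (x_3 -> x_1)) = !4 = 0
x_1 || x_1 = 3 || 3 = 3
!(x_1 || x_1) = !3 = 1
!((x_2 -> x_2) || (x_3 -> x_1)) -> !(x_1 || x_1) = 0 -> 1 = 4
!!!(x_1 <-> x_3) -> (!((x_2 -> x_2) || (x_3 -> x_1)) -> !(x_1 || x_1)) = 2 -> 4 = 4
!x_3 = !1 = 3
x_1 -> x_3 = 3 -> 1 = 2
!x_3 -> (x_1 -> x_3) = 3 -> 2 = 3
x_1 && x_2 = 3 && 1 = 1
x_3 && (x_1 && x_2) = 1 && 1 = 1
x_3 -> x_2 = 1 -> 1 = 4
x_2 && (x_3 -> x_2) = 1 && 4 = 1
(x_3 && (x_1 && x_2)) && (x_2 && (x_3 -> x_2)) = 1 && 1 = 1
!((x_3 && (x_1 && x_2)) && (x_2 && (x_3 -> x_2))) = !1 = 3
(!x_3 -> (x_1 -> x_3)) || !((x_3 && (x_1 && x_2)) && (x_2 && (x_3 -> x_2))) = 3 || 3 = 3
(!!!(x_1 <-> x_3) -> (!((x_2 -> x_2) || (x_3 -> x_1)) -> !(x_1 || x_1))) -> ((!x_3 -> (x_1 -> x_3)) || !((x_3 && (x_1 && x_2)) && (x_2 && (x_3 -> x_2)))) = 4 -> 3 = 3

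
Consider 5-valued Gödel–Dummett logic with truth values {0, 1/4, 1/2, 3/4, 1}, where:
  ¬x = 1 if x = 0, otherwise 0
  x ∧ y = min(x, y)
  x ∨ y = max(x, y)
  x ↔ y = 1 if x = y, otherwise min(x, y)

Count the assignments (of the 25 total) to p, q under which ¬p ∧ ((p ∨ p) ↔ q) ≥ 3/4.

1

value 1: 1 assignment (counts)
value 0: 24 assignments
So 1 of the 25 assignments meets the threshold.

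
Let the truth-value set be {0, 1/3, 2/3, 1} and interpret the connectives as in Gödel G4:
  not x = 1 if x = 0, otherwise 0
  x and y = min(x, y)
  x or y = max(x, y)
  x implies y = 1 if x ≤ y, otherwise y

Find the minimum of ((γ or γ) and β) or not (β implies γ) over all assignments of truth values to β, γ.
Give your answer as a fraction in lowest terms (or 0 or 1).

0

Take β = 0, γ = 0:
γ or γ = 0 or 0 = 0
(γ or γ) and β = 0 and 0 = 0
β implies γ = 0 implies 0 = 1
not (β implies γ) = not 1 = 0
((γ or γ) and β) or not (β implies γ) = 0 or 0 = 0
No assignment yields a value below 0, so this is the minimum.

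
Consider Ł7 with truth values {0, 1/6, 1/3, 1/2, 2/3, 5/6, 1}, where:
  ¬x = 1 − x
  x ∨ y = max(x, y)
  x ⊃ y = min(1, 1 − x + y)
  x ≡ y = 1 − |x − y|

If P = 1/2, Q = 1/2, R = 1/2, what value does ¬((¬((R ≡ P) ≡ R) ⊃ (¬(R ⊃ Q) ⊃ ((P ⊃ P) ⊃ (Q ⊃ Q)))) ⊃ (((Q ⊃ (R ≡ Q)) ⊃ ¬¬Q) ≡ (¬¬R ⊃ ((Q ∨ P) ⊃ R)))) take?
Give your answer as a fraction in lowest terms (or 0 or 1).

R ≡ P = 1/2 ≡ 1/2 = 1
(R ≡ P) ≡ R = 1 ≡ 1/2 = 1/2
¬((R ≡ P) ≡ R) = ¬1/2 = 1/2
R ⊃ Q = 1/2 ⊃ 1/2 = 1
¬(R ⊃ Q) = ¬1 = 0
P ⊃ P = 1/2 ⊃ 1/2 = 1
Q ⊃ Q = 1/2 ⊃ 1/2 = 1
(P ⊃ P) ⊃ (Q ⊃ Q) = 1 ⊃ 1 = 1
¬(R ⊃ Q) ⊃ ((P ⊃ P) ⊃ (Q ⊃ Q)) = 0 ⊃ 1 = 1
¬((R ≡ P) ≡ R) ⊃ (¬(R ⊃ Q) ⊃ ((P ⊃ P) ⊃ (Q ⊃ Q))) = 1/2 ⊃ 1 = 1
R ≡ Q = 1/2 ≡ 1/2 = 1
Q ⊃ (R ≡ Q) = 1/2 ⊃ 1 = 1
¬Q = ¬1/2 = 1/2
¬¬Q = ¬1/2 = 1/2
(Q ⊃ (R ≡ Q)) ⊃ ¬¬Q = 1 ⊃ 1/2 = 1/2
¬R = ¬1/2 = 1/2
¬¬R = ¬1/2 = 1/2
Q ∨ P = 1/2 ∨ 1/2 = 1/2
(Q ∨ P) ⊃ R = 1/2 ⊃ 1/2 = 1
¬¬R ⊃ ((Q ∨ P) ⊃ R) = 1/2 ⊃ 1 = 1
((Q ⊃ (R ≡ Q)) ⊃ ¬¬Q) ≡ (¬¬R ⊃ ((Q ∨ P) ⊃ R)) = 1/2 ≡ 1 = 1/2
(¬((R ≡ P) ≡ R) ⊃ (¬(R ⊃ Q) ⊃ ((P ⊃ P) ⊃ (Q ⊃ Q)))) ⊃ (((Q ⊃ (R ≡ Q)) ⊃ ¬¬Q) ≡ (¬¬R ⊃ ((Q ∨ P) ⊃ R))) = 1 ⊃ 1/2 = 1/2
¬((¬((R ≡ P) ≡ R) ⊃ (¬(R ⊃ Q) ⊃ ((P ⊃ P) ⊃ (Q ⊃ Q)))) ⊃ (((Q ⊃ (R ≡ Q)) ⊃ ¬¬Q) ≡ (¬¬R ⊃ ((Q ∨ P) ⊃ R)))) = ¬1/2 = 1/2

1/2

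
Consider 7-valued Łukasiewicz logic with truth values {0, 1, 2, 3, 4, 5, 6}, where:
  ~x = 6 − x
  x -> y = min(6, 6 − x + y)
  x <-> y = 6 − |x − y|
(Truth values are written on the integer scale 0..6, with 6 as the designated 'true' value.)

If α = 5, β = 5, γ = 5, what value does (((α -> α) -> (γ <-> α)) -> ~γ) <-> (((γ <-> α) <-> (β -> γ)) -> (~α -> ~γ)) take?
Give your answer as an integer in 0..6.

α -> α = 5 -> 5 = 6
γ <-> α = 5 <-> 5 = 6
(α -> α) -> (γ <-> α) = 6 -> 6 = 6
~γ = ~5 = 1
((α -> α) -> (γ <-> α)) -> ~γ = 6 -> 1 = 1
γ <-> α = 5 <-> 5 = 6
β -> γ = 5 -> 5 = 6
(γ <-> α) <-> (β -> γ) = 6 <-> 6 = 6
~α = ~5 = 1
~γ = ~5 = 1
~α -> ~γ = 1 -> 1 = 6
((γ <-> α) <-> (β -> γ)) -> (~α -> ~γ) = 6 -> 6 = 6
(((α -> α) -> (γ <-> α)) -> ~γ) <-> (((γ <-> α) <-> (β -> γ)) -> (~α -> ~γ)) = 1 <-> 6 = 1

1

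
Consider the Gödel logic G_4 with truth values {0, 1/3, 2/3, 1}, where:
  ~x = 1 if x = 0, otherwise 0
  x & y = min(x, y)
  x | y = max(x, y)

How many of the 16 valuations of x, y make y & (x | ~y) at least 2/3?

4

x = 0, y = 0 ↦ 0  <
x = 0, y = 1/3 ↦ 0  <
x = 0, y = 2/3 ↦ 0  <
x = 0, y = 1 ↦ 0  <
x = 1/3, y = 0 ↦ 0  <
x = 1/3, y = 1/3 ↦ 1/3  <
x = 1/3, y = 2/3 ↦ 1/3  <
x = 1/3, y = 1 ↦ 1/3  <
x = 2/3, y = 0 ↦ 0  <
x = 2/3, y = 1/3 ↦ 1/3  <
x = 2/3, y = 2/3 ↦ 2/3  ≥
x = 2/3, y = 1 ↦ 2/3  ≥
x = 1, y = 0 ↦ 0  <
x = 1, y = 1/3 ↦ 1/3  <
x = 1, y = 2/3 ↦ 2/3  ≥
x = 1, y = 1 ↦ 1  ≥
So 4 of the 16 assignments meet the threshold.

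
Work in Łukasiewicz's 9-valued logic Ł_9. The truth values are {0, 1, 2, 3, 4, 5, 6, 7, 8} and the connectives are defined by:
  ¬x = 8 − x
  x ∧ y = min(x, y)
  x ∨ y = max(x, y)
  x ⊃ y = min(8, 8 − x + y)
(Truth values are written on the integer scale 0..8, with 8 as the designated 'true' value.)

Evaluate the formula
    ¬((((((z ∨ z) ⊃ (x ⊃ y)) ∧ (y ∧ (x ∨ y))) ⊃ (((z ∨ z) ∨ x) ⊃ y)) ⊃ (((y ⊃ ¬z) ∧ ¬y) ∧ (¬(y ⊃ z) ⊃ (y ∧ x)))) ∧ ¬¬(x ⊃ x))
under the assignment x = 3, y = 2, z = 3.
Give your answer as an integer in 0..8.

z ∨ z = 3 ∨ 3 = 3
x ⊃ y = 3 ⊃ 2 = 7
(z ∨ z) ⊃ (x ⊃ y) = 3 ⊃ 7 = 8
x ∨ y = 3 ∨ 2 = 3
y ∧ (x ∨ y) = 2 ∧ 3 = 2
((z ∨ z) ⊃ (x ⊃ y)) ∧ (y ∧ (x ∨ y)) = 8 ∧ 2 = 2
z ∨ z = 3 ∨ 3 = 3
(z ∨ z) ∨ x = 3 ∨ 3 = 3
((z ∨ z) ∨ x) ⊃ y = 3 ⊃ 2 = 7
(((z ∨ z) ⊃ (x ⊃ y)) ∧ (y ∧ (x ∨ y))) ⊃ (((z ∨ z) ∨ x) ⊃ y) = 2 ⊃ 7 = 8
¬z = ¬3 = 5
y ⊃ ¬z = 2 ⊃ 5 = 8
¬y = ¬2 = 6
(y ⊃ ¬z) ∧ ¬y = 8 ∧ 6 = 6
y ⊃ z = 2 ⊃ 3 = 8
¬(y ⊃ z) = ¬8 = 0
y ∧ x = 2 ∧ 3 = 2
¬(y ⊃ z) ⊃ (y ∧ x) = 0 ⊃ 2 = 8
((y ⊃ ¬z) ∧ ¬y) ∧ (¬(y ⊃ z) ⊃ (y ∧ x)) = 6 ∧ 8 = 6
((((z ∨ z) ⊃ (x ⊃ y)) ∧ (y ∧ (x ∨ y))) ⊃ (((z ∨ z) ∨ x) ⊃ y)) ⊃ (((y ⊃ ¬z) ∧ ¬y) ∧ (¬(y ⊃ z) ⊃ (y ∧ x))) = 8 ⊃ 6 = 6
x ⊃ x = 3 ⊃ 3 = 8
¬(x ⊃ x) = ¬8 = 0
¬¬(x ⊃ x) = ¬0 = 8
(((((z ∨ z) ⊃ (x ⊃ y)) ∧ (y ∧ (x ∨ y))) ⊃ (((z ∨ z) ∨ x) ⊃ y)) ⊃ (((y ⊃ ¬z) ∧ ¬y) ∧ (¬(y ⊃ z) ⊃ (y ∧ x)))) ∧ ¬¬(x ⊃ x) = 6 ∧ 8 = 6
¬((((((z ∨ z) ⊃ (x ⊃ y)) ∧ (y ∧ (x ∨ y))) ⊃ (((z ∨ z) ∨ x) ⊃ y)) ⊃ (((y ⊃ ¬z) ∧ ¬y) ∧ (¬(y ⊃ z) ⊃ (y ∧ x)))) ∧ ¬¬(x ⊃ x)) = ¬6 = 2

2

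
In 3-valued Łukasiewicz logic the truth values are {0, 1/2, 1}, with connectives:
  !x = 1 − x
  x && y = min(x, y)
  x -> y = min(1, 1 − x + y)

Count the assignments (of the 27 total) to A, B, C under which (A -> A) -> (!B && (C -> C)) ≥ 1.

9

value 1: 9 assignments (counts)
value 1/2: 9 assignments
value 0: 9 assignments
So 9 of the 27 assignments meet the threshold.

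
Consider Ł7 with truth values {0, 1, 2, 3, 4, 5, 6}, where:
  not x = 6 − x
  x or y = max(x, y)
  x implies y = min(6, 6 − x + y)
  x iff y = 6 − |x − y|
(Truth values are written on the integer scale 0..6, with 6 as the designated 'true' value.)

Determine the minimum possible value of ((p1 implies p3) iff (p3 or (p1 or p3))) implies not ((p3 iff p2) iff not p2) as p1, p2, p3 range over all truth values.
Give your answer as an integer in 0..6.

0

Take p1 = 0, p2 = 3, p3 = 6:
p1 implies p3 = 0 implies 6 = 6
p1 or p3 = 0 or 6 = 6
p3 or (p1 or p3) = 6 or 6 = 6
(p1 implies p3) iff (p3 or (p1 or p3)) = 6 iff 6 = 6
p3 iff p2 = 6 iff 3 = 3
not p2 = not 3 = 3
(p3 iff p2) iff not p2 = 3 iff 3 = 6
not ((p3 iff p2) iff not p2) = not 6 = 0
((p1 implies p3) iff (p3 or (p1 or p3))) implies not ((p3 iff p2) iff not p2) = 6 implies 0 = 0
No assignment yields a value below 0, so this is the minimum.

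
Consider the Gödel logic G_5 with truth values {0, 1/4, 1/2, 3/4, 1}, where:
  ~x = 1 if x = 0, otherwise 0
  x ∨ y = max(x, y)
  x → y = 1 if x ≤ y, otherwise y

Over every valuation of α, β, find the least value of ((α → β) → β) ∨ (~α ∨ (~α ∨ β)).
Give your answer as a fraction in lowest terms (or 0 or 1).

Take α = 1/4, β = 1/4:
α → β = 1/4 → 1/4 = 1
(α → β) → β = 1 → 1/4 = 1/4
~α = ~1/4 = 0
~α = ~1/4 = 0
~α ∨ β = 0 ∨ 1/4 = 1/4
~α ∨ (~α ∨ β) = 0 ∨ 1/4 = 1/4
((α → β) → β) ∨ (~α ∨ (~α ∨ β)) = 1/4 ∨ 1/4 = 1/4
No assignment yields a value below 1/4, so this is the minimum.

1/4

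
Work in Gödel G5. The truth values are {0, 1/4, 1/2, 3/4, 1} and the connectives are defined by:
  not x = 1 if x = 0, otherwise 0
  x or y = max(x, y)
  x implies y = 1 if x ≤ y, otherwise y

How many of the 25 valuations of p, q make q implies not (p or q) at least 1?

5

value 1: 5 assignments (counts)
value 0: 20 assignments
So 5 of the 25 assignments meet the threshold.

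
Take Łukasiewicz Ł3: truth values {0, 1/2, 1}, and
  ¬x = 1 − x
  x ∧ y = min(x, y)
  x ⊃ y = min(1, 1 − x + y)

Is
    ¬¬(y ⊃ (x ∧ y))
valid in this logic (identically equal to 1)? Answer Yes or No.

Counterexample: take x = 0, y = 1/2.
x ∧ y = 0 ∧ 1/2 = 0
y ⊃ (x ∧ y) = 1/2 ⊃ 0 = 1/2
¬(y ⊃ (x ∧ y)) = ¬1/2 = 1/2
¬¬(y ⊃ (x ∧ y)) = ¬1/2 = 1/2
This gives 1/2 ≠ 1.

No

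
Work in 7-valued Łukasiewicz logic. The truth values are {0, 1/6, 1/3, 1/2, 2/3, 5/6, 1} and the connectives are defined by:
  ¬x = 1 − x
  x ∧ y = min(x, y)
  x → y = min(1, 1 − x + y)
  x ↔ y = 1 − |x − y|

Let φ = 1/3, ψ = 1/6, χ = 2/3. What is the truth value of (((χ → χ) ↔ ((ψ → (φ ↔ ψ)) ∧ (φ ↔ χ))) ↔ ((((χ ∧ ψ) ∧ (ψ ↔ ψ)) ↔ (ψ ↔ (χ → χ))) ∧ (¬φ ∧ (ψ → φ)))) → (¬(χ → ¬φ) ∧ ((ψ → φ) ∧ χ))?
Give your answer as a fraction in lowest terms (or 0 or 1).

0

χ → χ = 2/3 → 2/3 = 1
φ ↔ ψ = 1/3 ↔ 1/6 = 5/6
ψ → (φ ↔ ψ) = 1/6 → 5/6 = 1
φ ↔ χ = 1/3 ↔ 2/3 = 2/3
(ψ → (φ ↔ ψ)) ∧ (φ ↔ χ) = 1 ∧ 2/3 = 2/3
(χ → χ) ↔ ((ψ → (φ ↔ ψ)) ∧ (φ ↔ χ)) = 1 ↔ 2/3 = 2/3
χ ∧ ψ = 2/3 ∧ 1/6 = 1/6
ψ ↔ ψ = 1/6 ↔ 1/6 = 1
(χ ∧ ψ) ∧ (ψ ↔ ψ) = 1/6 ∧ 1 = 1/6
χ → χ = 2/3 → 2/3 = 1
ψ ↔ (χ → χ) = 1/6 ↔ 1 = 1/6
((χ ∧ ψ) ∧ (ψ ↔ ψ)) ↔ (ψ ↔ (χ → χ)) = 1/6 ↔ 1/6 = 1
¬φ = ¬1/3 = 2/3
ψ → φ = 1/6 → 1/3 = 1
¬φ ∧ (ψ → φ) = 2/3 ∧ 1 = 2/3
(((χ ∧ ψ) ∧ (ψ ↔ ψ)) ↔ (ψ ↔ (χ → χ))) ∧ (¬φ ∧ (ψ → φ)) = 1 ∧ 2/3 = 2/3
((χ → χ) ↔ ((ψ → (φ ↔ ψ)) ∧ (φ ↔ χ))) ↔ ((((χ ∧ ψ) ∧ (ψ ↔ ψ)) ↔ (ψ ↔ (χ → χ))) ∧ (¬φ ∧ (ψ → φ))) = 2/3 ↔ 2/3 = 1
¬φ = ¬1/3 = 2/3
χ → ¬φ = 2/3 → 2/3 = 1
¬(χ → ¬φ) = ¬1 = 0
ψ → φ = 1/6 → 1/3 = 1
(ψ → φ) ∧ χ = 1 ∧ 2/3 = 2/3
¬(χ → ¬φ) ∧ ((ψ → φ) ∧ χ) = 0 ∧ 2/3 = 0
(((χ → χ) ↔ ((ψ → (φ ↔ ψ)) ∧ (φ ↔ χ))) ↔ ((((χ ∧ ψ) ∧ (ψ ↔ ψ)) ↔ (ψ ↔ (χ → χ))) ∧ (¬φ ∧ (ψ → φ)))) → (¬(χ → ¬φ) ∧ ((ψ → φ) ∧ χ)) = 1 → 0 = 0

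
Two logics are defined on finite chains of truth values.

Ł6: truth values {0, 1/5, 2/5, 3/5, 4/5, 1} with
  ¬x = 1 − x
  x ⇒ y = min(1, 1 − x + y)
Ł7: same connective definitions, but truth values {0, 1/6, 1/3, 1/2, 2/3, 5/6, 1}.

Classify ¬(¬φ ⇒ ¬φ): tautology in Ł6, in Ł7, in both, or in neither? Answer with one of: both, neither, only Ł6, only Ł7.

In Ł6: at φ = 0 the value is 0 — not a tautology.
In Ł7: at φ = 0 the value is 0 — not a tautology.

neither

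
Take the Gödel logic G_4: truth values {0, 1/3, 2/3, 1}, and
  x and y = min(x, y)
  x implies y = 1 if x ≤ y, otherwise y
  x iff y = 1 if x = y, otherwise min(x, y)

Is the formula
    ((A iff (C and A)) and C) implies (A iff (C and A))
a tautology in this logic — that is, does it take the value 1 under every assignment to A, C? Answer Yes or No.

A = 0, C = 0 ↦ 1
A = 0, C = 1/3 ↦ 1
A = 0, C = 2/3 ↦ 1
A = 0, C = 1 ↦ 1
A = 1/3, C = 0 ↦ 1
A = 1/3, C = 1/3 ↦ 1
A = 1/3, C = 2/3 ↦ 1
A = 1/3, C = 1 ↦ 1
A = 2/3, C = 0 ↦ 1
A = 2/3, C = 1/3 ↦ 1
A = 2/3, C = 2/3 ↦ 1
A = 2/3, C = 1 ↦ 1
A = 1, C = 0 ↦ 1
A = 1, C = 1/3 ↦ 1
A = 1, C = 2/3 ↦ 1
A = 1, C = 1 ↦ 1
Every assignment gives a value ≥ 1.

Yes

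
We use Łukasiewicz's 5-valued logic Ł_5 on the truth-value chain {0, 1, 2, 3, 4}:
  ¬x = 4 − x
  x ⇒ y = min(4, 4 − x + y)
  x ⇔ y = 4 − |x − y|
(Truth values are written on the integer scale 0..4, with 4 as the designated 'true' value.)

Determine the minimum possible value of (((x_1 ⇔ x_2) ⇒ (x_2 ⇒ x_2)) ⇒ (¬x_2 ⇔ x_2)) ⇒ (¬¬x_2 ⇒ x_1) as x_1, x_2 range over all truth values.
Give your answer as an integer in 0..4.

Take x_1 = 0, x_2 = 2:
x_1 ⇔ x_2 = 0 ⇔ 2 = 2
x_2 ⇒ x_2 = 2 ⇒ 2 = 4
(x_1 ⇔ x_2) ⇒ (x_2 ⇒ x_2) = 2 ⇒ 4 = 4
¬x_2 = ¬2 = 2
¬x_2 ⇔ x_2 = 2 ⇔ 2 = 4
((x_1 ⇔ x_2) ⇒ (x_2 ⇒ x_2)) ⇒ (¬x_2 ⇔ x_2) = 4 ⇒ 4 = 4
¬x_2 = ¬2 = 2
¬¬x_2 = ¬2 = 2
¬¬x_2 ⇒ x_1 = 2 ⇒ 0 = 2
(((x_1 ⇔ x_2) ⇒ (x_2 ⇒ x_2)) ⇒ (¬x_2 ⇔ x_2)) ⇒ (¬¬x_2 ⇒ x_1) = 4 ⇒ 2 = 2
No assignment yields a value below 2, so this is the minimum.

2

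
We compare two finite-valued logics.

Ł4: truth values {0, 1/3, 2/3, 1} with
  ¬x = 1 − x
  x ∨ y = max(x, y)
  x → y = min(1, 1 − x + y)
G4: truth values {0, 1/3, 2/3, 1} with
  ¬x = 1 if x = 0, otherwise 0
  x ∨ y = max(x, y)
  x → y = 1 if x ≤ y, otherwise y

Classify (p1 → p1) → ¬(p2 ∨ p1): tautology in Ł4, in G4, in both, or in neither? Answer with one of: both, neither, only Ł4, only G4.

In Ł4: at p1 = 0, p2 = 1/3 the value is 2/3 — not a tautology.
In G4: at p1 = 0, p2 = 1/3 the value is 0 — not a tautology.

neither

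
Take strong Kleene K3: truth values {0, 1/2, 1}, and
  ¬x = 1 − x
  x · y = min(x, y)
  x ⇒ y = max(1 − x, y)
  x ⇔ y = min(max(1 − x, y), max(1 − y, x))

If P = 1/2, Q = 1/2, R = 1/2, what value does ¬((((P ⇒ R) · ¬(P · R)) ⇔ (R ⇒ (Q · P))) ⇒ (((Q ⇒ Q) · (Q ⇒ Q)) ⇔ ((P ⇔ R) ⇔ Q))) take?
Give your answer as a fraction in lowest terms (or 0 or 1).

P ⇒ R = 1/2 ⇒ 1/2 = 1/2
P · R = 1/2 · 1/2 = 1/2
¬(P · R) = ¬1/2 = 1/2
(P ⇒ R) · ¬(P · R) = 1/2 · 1/2 = 1/2
Q · P = 1/2 · 1/2 = 1/2
R ⇒ (Q · P) = 1/2 ⇒ 1/2 = 1/2
((P ⇒ R) · ¬(P · R)) ⇔ (R ⇒ (Q · P)) = 1/2 ⇔ 1/2 = 1/2
Q ⇒ Q = 1/2 ⇒ 1/2 = 1/2
Q ⇒ Q = 1/2 ⇒ 1/2 = 1/2
(Q ⇒ Q) · (Q ⇒ Q) = 1/2 · 1/2 = 1/2
P ⇔ R = 1/2 ⇔ 1/2 = 1/2
(P ⇔ R) ⇔ Q = 1/2 ⇔ 1/2 = 1/2
((Q ⇒ Q) · (Q ⇒ Q)) ⇔ ((P ⇔ R) ⇔ Q) = 1/2 ⇔ 1/2 = 1/2
(((P ⇒ R) · ¬(P · R)) ⇔ (R ⇒ (Q · P))) ⇒ (((Q ⇒ Q) · (Q ⇒ Q)) ⇔ ((P ⇔ R) ⇔ Q)) = 1/2 ⇒ 1/2 = 1/2
¬((((P ⇒ R) · ¬(P · R)) ⇔ (R ⇒ (Q · P))) ⇒ (((Q ⇒ Q) · (Q ⇒ Q)) ⇔ ((P ⇔ R) ⇔ Q))) = ¬1/2 = 1/2

1/2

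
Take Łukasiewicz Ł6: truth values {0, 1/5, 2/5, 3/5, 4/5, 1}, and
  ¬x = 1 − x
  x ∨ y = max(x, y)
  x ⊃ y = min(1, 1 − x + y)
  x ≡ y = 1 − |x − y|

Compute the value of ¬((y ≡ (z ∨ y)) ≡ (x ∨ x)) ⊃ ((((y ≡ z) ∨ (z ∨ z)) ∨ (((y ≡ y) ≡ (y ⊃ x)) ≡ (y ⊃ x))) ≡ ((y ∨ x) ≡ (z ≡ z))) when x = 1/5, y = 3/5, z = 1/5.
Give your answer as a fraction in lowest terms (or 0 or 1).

4/5

z ∨ y = 1/5 ∨ 3/5 = 3/5
y ≡ (z ∨ y) = 3/5 ≡ 3/5 = 1
x ∨ x = 1/5 ∨ 1/5 = 1/5
(y ≡ (z ∨ y)) ≡ (x ∨ x) = 1 ≡ 1/5 = 1/5
¬((y ≡ (z ∨ y)) ≡ (x ∨ x)) = ¬1/5 = 4/5
y ≡ z = 3/5 ≡ 1/5 = 3/5
z ∨ z = 1/5 ∨ 1/5 = 1/5
(y ≡ z) ∨ (z ∨ z) = 3/5 ∨ 1/5 = 3/5
y ≡ y = 3/5 ≡ 3/5 = 1
y ⊃ x = 3/5 ⊃ 1/5 = 3/5
(y ≡ y) ≡ (y ⊃ x) = 1 ≡ 3/5 = 3/5
y ⊃ x = 3/5 ⊃ 1/5 = 3/5
((y ≡ y) ≡ (y ⊃ x)) ≡ (y ⊃ x) = 3/5 ≡ 3/5 = 1
((y ≡ z) ∨ (z ∨ z)) ∨ (((y ≡ y) ≡ (y ⊃ x)) ≡ (y ⊃ x)) = 3/5 ∨ 1 = 1
y ∨ x = 3/5 ∨ 1/5 = 3/5
z ≡ z = 1/5 ≡ 1/5 = 1
(y ∨ x) ≡ (z ≡ z) = 3/5 ≡ 1 = 3/5
(((y ≡ z) ∨ (z ∨ z)) ∨ (((y ≡ y) ≡ (y ⊃ x)) ≡ (y ⊃ x))) ≡ ((y ∨ x) ≡ (z ≡ z)) = 1 ≡ 3/5 = 3/5
¬((y ≡ (z ∨ y)) ≡ (x ∨ x)) ⊃ ((((y ≡ z) ∨ (z ∨ z)) ∨ (((y ≡ y) ≡ (y ⊃ x)) ≡ (y ⊃ x))) ≡ ((y ∨ x) ≡ (z ≡ z))) = 4/5 ⊃ 3/5 = 4/5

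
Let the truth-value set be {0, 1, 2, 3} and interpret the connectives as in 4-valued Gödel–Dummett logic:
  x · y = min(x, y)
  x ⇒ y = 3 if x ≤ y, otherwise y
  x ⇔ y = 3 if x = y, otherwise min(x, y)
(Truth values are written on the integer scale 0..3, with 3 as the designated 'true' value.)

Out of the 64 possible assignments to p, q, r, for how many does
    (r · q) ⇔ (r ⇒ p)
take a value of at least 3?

value 3: 7 assignments (counts)
value 2: 6 assignments
value 1: 17 assignments
value 0: 34 assignments
So 7 of the 64 assignments meet the threshold.

7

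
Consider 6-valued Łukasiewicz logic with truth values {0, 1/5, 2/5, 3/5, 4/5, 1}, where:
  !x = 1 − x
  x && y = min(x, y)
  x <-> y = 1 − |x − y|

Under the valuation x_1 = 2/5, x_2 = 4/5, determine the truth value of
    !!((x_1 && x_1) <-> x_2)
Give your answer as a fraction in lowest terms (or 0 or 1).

3/5

x_1 && x_1 = 2/5 && 2/5 = 2/5
(x_1 && x_1) <-> x_2 = 2/5 <-> 4/5 = 3/5
!((x_1 && x_1) <-> x_2) = !3/5 = 2/5
!!((x_1 && x_1) <-> x_2) = !2/5 = 3/5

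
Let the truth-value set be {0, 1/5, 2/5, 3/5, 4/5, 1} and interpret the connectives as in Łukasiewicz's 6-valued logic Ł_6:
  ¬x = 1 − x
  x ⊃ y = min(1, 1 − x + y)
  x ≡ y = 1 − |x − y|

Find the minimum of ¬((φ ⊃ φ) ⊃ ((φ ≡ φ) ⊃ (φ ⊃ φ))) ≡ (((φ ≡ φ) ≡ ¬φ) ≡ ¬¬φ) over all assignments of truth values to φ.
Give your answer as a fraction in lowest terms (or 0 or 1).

1/5

Take φ = 2/5:
φ ⊃ φ = 2/5 ⊃ 2/5 = 1
φ ≡ φ = 2/5 ≡ 2/5 = 1
φ ⊃ φ = 2/5 ⊃ 2/5 = 1
(φ ≡ φ) ⊃ (φ ⊃ φ) = 1 ⊃ 1 = 1
(φ ⊃ φ) ⊃ ((φ ≡ φ) ⊃ (φ ⊃ φ)) = 1 ⊃ 1 = 1
¬((φ ⊃ φ) ⊃ ((φ ≡ φ) ⊃ (φ ⊃ φ))) = ¬1 = 0
φ ≡ φ = 2/5 ≡ 2/5 = 1
¬φ = ¬2/5 = 3/5
(φ ≡ φ) ≡ ¬φ = 1 ≡ 3/5 = 3/5
¬φ = ¬2/5 = 3/5
¬¬φ = ¬3/5 = 2/5
((φ ≡ φ) ≡ ¬φ) ≡ ¬¬φ = 3/5 ≡ 2/5 = 4/5
¬((φ ⊃ φ) ⊃ ((φ ≡ φ) ⊃ (φ ⊃ φ))) ≡ (((φ ≡ φ) ≡ ¬φ) ≡ ¬¬φ) = 0 ≡ 4/5 = 1/5
No assignment yields a value below 1/5, so this is the minimum.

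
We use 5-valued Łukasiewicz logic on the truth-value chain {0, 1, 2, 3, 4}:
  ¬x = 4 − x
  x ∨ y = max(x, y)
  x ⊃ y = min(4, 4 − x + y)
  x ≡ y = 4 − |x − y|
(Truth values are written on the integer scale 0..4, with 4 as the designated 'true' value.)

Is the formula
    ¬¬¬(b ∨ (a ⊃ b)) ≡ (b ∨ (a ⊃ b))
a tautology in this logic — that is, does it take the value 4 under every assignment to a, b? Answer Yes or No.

No

Counterexample: take a = 0, b = 0.
a ⊃ b = 0 ⊃ 0 = 4
b ∨ (a ⊃ b) = 0 ∨ 4 = 4
¬(b ∨ (a ⊃ b)) = ¬4 = 0
¬¬(b ∨ (a ⊃ b)) = ¬0 = 4
¬¬¬(b ∨ (a ⊃ b)) = ¬4 = 0
a ⊃ b = 0 ⊃ 0 = 4
b ∨ (a ⊃ b) = 0 ∨ 4 = 4
¬¬¬(b ∨ (a ⊃ b)) ≡ (b ∨ (a ⊃ b)) = 0 ≡ 4 = 0
This gives 0 ≠ 4.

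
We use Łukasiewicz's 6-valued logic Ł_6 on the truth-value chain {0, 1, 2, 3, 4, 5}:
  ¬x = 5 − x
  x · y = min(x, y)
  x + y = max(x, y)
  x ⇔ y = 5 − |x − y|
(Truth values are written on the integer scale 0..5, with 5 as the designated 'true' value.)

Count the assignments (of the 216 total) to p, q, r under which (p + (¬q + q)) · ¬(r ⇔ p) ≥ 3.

value 5: 8 assignments (counts)
value 4: 22 assignments (counts)
value 3: 42 assignments (counts)
value 2: 48 assignments
value 1: 60 assignments
value 0: 36 assignments
So 72 of the 216 assignments meet the threshold.

72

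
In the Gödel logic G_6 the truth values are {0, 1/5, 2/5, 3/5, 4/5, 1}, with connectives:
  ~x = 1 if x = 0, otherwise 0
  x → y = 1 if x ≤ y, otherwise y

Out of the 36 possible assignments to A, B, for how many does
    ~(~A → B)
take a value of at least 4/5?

value 1: 1 assignment (counts)
value 0: 35 assignments
So 1 of the 36 assignments meets the threshold.

1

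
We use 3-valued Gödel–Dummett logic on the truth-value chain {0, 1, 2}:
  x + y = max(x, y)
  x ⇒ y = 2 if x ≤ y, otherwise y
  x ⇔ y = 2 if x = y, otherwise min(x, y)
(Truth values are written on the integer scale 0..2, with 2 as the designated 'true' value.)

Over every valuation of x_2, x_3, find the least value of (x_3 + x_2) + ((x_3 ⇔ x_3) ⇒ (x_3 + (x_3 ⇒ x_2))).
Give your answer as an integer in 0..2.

Take x_2 = 0, x_3 = 1:
x_3 + x_2 = 1 + 0 = 1
x_3 ⇔ x_3 = 1 ⇔ 1 = 2
x_3 ⇒ x_2 = 1 ⇒ 0 = 0
x_3 + (x_3 ⇒ x_2) = 1 + 0 = 1
(x_3 ⇔ x_3) ⇒ (x_3 + (x_3 ⇒ x_2)) = 2 ⇒ 1 = 1
(x_3 + x_2) + ((x_3 ⇔ x_3) ⇒ (x_3 + (x_3 ⇒ x_2))) = 1 + 1 = 1
No assignment yields a value below 1, so this is the minimum.

1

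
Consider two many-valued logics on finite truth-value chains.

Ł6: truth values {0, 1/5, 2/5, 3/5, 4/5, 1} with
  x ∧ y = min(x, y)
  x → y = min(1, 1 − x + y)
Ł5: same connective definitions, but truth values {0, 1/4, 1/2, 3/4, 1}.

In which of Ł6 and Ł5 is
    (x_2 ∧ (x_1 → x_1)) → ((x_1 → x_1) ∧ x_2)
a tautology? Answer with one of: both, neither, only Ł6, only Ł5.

In Ł6: every assignment gives 1 — tautology.
In Ł5: every assignment gives 1 — tautology.

both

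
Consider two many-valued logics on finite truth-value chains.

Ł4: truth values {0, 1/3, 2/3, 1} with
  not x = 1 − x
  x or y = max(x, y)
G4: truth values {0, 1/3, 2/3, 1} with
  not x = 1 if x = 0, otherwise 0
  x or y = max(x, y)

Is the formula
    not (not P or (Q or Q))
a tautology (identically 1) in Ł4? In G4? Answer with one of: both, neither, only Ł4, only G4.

In Ł4: at P = 0, Q = 0 the value is 0 — not a tautology.
In G4: at P = 0, Q = 0 the value is 0 — not a tautology.

neither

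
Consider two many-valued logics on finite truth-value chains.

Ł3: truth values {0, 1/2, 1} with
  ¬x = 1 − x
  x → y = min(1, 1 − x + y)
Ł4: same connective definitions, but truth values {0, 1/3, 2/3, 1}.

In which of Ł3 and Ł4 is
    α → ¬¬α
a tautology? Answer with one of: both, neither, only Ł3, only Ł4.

In Ł3: every assignment gives 1 — tautology.
In Ł4: every assignment gives 1 — tautology.

both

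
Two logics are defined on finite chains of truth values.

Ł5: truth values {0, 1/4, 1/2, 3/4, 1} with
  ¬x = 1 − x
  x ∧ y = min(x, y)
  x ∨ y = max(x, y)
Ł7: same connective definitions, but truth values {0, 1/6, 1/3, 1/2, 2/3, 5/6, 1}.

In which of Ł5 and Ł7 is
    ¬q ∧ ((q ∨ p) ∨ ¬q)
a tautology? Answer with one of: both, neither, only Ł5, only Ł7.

neither

In Ł5: at p = 0, q = 1/4 the value is 3/4 — not a tautology.
In Ł7: at p = 0, q = 1/6 the value is 5/6 — not a tautology.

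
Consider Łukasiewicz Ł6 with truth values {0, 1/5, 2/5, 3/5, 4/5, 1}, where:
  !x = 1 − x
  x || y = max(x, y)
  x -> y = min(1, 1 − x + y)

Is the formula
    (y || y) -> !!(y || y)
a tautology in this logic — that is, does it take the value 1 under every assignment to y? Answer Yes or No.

Yes

y = 0 ↦ 1
y = 1/5 ↦ 1
y = 2/5 ↦ 1
y = 3/5 ↦ 1
y = 4/5 ↦ 1
y = 1 ↦ 1
Every assignment gives a value ≥ 1.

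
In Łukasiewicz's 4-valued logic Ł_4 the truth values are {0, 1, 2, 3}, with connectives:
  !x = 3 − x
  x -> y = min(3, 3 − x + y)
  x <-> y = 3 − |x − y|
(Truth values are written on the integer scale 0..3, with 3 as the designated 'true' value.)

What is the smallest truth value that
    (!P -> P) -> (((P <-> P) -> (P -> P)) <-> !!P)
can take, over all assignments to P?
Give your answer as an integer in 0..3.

Take P = 1:
!P = !1 = 2
!P -> P = 2 -> 1 = 2
P <-> P = 1 <-> 1 = 3
P -> P = 1 -> 1 = 3
(P <-> P) -> (P -> P) = 3 -> 3 = 3
!P = !1 = 2
!!P = !2 = 1
((P <-> P) -> (P -> P)) <-> !!P = 3 <-> 1 = 1
(!P -> P) -> (((P <-> P) -> (P -> P)) <-> !!P) = 2 -> 1 = 2
No assignment yields a value below 2, so this is the minimum.

2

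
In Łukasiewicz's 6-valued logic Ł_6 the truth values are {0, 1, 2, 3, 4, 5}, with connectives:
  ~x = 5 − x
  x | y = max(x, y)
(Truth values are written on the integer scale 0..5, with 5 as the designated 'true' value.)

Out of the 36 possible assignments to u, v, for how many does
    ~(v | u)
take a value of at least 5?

value 5: 1 assignment (counts)
value 4: 3 assignments
value 3: 5 assignments
value 2: 7 assignments
value 1: 9 assignments
value 0: 11 assignments
So 1 of the 36 assignments meets the threshold.

1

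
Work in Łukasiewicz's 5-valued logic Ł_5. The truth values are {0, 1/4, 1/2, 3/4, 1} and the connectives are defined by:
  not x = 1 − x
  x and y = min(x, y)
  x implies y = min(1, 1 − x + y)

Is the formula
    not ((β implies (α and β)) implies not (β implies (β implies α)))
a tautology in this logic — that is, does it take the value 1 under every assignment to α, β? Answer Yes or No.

No

Counterexample: take α = 0, β = 1/4.
α and β = 0 and 1/4 = 0
β implies (α and β) = 1/4 implies 0 = 3/4
β implies α = 1/4 implies 0 = 3/4
β implies (β implies α) = 1/4 implies 3/4 = 1
not (β implies (β implies α)) = not 1 = 0
(β implies (α and β)) implies not (β implies (β implies α)) = 3/4 implies 0 = 1/4
not ((β implies (α and β)) implies not (β implies (β implies α))) = not 1/4 = 3/4
This gives 3/4 ≠ 1.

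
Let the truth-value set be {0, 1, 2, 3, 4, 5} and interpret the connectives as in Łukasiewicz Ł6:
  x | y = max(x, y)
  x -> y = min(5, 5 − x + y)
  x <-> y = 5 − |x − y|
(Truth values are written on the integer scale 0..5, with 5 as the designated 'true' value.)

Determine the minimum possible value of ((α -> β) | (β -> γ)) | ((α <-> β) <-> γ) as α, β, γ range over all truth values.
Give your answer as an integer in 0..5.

3

Take α = 4, β = 2, γ = 0:
α -> β = 4 -> 2 = 3
β -> γ = 2 -> 0 = 3
(α -> β) | (β -> γ) = 3 | 3 = 3
α <-> β = 4 <-> 2 = 3
(α <-> β) <-> γ = 3 <-> 0 = 2
((α -> β) | (β -> γ)) | ((α <-> β) <-> γ) = 3 | 2 = 3
No assignment yields a value below 3, so this is the minimum.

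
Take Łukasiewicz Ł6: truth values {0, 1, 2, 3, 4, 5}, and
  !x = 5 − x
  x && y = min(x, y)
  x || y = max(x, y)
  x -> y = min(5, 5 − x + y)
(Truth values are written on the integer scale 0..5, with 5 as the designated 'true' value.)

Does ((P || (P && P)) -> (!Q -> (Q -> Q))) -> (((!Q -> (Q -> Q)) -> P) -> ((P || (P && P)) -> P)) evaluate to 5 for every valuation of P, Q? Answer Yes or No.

At P = 4, Q = 1, for instance:
P && P = 4 && 4 = 4
P || (P && P) = 4 || 4 = 4
!Q = !1 = 4
Q -> Q = 1 -> 1 = 5
!Q -> (Q -> Q) = 4 -> 5 = 5
(P || (P && P)) -> (!Q -> (Q -> Q)) = 4 -> 5 = 5
(!Q -> (Q -> Q)) -> P = 5 -> 4 = 4
(P || (P && P)) -> P = 4 -> 4 = 5
((!Q -> (Q -> Q)) -> P) -> ((P || (P && P)) -> P) = 4 -> 5 = 5
((P || (P && P)) -> (!Q -> (Q -> Q))) -> (((!Q -> (Q -> Q)) -> P) -> ((P || (P && P)) -> P)) = 5 -> 5 = 5
and checking the remaining 35 assignments likewise gives ≥ 5 in every case.

Yes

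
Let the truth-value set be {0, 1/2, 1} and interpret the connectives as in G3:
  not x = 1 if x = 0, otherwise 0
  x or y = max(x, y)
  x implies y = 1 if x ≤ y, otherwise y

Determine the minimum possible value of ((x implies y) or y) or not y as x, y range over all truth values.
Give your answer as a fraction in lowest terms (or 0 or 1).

1/2

Take x = 1, y = 1/2:
x implies y = 1 implies 1/2 = 1/2
(x implies y) or y = 1/2 or 1/2 = 1/2
not y = not 1/2 = 0
((x implies y) or y) or not y = 1/2 or 0 = 1/2
No assignment yields a value below 1/2, so this is the minimum.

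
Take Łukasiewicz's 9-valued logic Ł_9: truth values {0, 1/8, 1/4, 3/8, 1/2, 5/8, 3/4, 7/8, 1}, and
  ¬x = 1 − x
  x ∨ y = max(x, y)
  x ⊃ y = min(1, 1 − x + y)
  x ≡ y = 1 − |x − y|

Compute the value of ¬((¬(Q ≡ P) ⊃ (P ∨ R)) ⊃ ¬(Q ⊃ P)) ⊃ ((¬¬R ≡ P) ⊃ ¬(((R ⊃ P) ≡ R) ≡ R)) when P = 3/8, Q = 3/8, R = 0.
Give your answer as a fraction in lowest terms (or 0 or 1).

Q ≡ P = 3/8 ≡ 3/8 = 1
¬(Q ≡ P) = ¬1 = 0
P ∨ R = 3/8 ∨ 0 = 3/8
¬(Q ≡ P) ⊃ (P ∨ R) = 0 ⊃ 3/8 = 1
Q ⊃ P = 3/8 ⊃ 3/8 = 1
¬(Q ⊃ P) = ¬1 = 0
(¬(Q ≡ P) ⊃ (P ∨ R)) ⊃ ¬(Q ⊃ P) = 1 ⊃ 0 = 0
¬((¬(Q ≡ P) ⊃ (P ∨ R)) ⊃ ¬(Q ⊃ P)) = ¬0 = 1
¬R = ¬0 = 1
¬¬R = ¬1 = 0
¬¬R ≡ P = 0 ≡ 3/8 = 5/8
R ⊃ P = 0 ⊃ 3/8 = 1
(R ⊃ P) ≡ R = 1 ≡ 0 = 0
((R ⊃ P) ≡ R) ≡ R = 0 ≡ 0 = 1
¬(((R ⊃ P) ≡ R) ≡ R) = ¬1 = 0
(¬¬R ≡ P) ⊃ ¬(((R ⊃ P) ≡ R) ≡ R) = 5/8 ⊃ 0 = 3/8
¬((¬(Q ≡ P) ⊃ (P ∨ R)) ⊃ ¬(Q ⊃ P)) ⊃ ((¬¬R ≡ P) ⊃ ¬(((R ⊃ P) ≡ R) ≡ R)) = 1 ⊃ 3/8 = 3/8

3/8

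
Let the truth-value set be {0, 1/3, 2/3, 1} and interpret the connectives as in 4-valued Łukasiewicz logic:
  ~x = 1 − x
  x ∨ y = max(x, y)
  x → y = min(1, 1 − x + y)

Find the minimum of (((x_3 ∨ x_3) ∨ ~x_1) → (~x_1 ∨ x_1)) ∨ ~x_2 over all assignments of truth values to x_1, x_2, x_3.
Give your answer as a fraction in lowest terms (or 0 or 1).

2/3

Take x_1 = 1/3, x_2 = 1/3, x_3 = 1:
x_3 ∨ x_3 = 1 ∨ 1 = 1
~x_1 = ~1/3 = 2/3
(x_3 ∨ x_3) ∨ ~x_1 = 1 ∨ 2/3 = 1
~x_1 = ~1/3 = 2/3
~x_1 ∨ x_1 = 2/3 ∨ 1/3 = 2/3
((x_3 ∨ x_3) ∨ ~x_1) → (~x_1 ∨ x_1) = 1 → 2/3 = 2/3
~x_2 = ~1/3 = 2/3
(((x_3 ∨ x_3) ∨ ~x_1) → (~x_1 ∨ x_1)) ∨ ~x_2 = 2/3 ∨ 2/3 = 2/3
No assignment yields a value below 2/3, so this is the minimum.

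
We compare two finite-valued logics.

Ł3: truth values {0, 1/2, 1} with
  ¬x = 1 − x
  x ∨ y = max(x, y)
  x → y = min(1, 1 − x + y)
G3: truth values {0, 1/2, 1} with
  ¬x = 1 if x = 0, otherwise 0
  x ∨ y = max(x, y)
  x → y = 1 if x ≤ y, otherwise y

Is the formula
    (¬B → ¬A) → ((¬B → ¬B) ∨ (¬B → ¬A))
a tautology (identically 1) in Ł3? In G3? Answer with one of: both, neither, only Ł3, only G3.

In Ł3: every assignment gives 1 — tautology.
In G3: every assignment gives 1 — tautology.

both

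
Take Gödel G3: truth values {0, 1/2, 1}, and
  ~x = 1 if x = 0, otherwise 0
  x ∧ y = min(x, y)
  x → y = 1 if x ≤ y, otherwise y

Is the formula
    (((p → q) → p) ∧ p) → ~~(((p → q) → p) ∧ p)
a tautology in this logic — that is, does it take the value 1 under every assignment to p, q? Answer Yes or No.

p = 0, q = 0 ↦ 1
p = 0, q = 1/2 ↦ 1
p = 0, q = 1 ↦ 1
p = 1/2, q = 0 ↦ 1
p = 1/2, q = 1/2 ↦ 1
p = 1/2, q = 1 ↦ 1
p = 1, q = 0 ↦ 1
p = 1, q = 1/2 ↦ 1
p = 1, q = 1 ↦ 1
Every assignment gives a value ≥ 1.

Yes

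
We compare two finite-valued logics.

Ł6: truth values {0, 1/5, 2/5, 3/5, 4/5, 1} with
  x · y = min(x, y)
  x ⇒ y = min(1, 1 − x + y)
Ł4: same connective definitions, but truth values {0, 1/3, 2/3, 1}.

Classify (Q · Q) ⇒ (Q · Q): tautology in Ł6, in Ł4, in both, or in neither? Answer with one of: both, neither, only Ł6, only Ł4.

In Ł6: every assignment gives 1 — tautology.
In Ł4: every assignment gives 1 — tautology.

both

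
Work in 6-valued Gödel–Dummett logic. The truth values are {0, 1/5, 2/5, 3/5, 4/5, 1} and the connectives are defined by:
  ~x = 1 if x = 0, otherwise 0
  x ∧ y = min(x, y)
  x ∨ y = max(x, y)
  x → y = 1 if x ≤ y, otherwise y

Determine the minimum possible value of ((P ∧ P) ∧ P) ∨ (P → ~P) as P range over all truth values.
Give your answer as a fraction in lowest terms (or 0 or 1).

1/5

Take P = 1/5:
P ∧ P = 1/5 ∧ 1/5 = 1/5
(P ∧ P) ∧ P = 1/5 ∧ 1/5 = 1/5
~P = ~1/5 = 0
P → ~P = 1/5 → 0 = 0
((P ∧ P) ∧ P) ∨ (P → ~P) = 1/5 ∨ 0 = 1/5
No assignment yields a value below 1/5, so this is the minimum.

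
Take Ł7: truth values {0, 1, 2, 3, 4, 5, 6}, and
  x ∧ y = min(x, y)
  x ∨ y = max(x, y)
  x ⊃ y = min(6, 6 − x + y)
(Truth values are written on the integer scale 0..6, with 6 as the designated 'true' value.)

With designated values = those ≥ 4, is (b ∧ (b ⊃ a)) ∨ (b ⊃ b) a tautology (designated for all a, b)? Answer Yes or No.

At a = 0, b = 1, for instance:
b ⊃ a = 1 ⊃ 0 = 5
b ∧ (b ⊃ a) = 1 ∧ 5 = 1
b ⊃ b = 1 ⊃ 1 = 6
(b ∧ (b ⊃ a)) ∨ (b ⊃ b) = 1 ∨ 6 = 6
and checking the remaining 48 assignments likewise gives ≥ 4 in every case.

Yes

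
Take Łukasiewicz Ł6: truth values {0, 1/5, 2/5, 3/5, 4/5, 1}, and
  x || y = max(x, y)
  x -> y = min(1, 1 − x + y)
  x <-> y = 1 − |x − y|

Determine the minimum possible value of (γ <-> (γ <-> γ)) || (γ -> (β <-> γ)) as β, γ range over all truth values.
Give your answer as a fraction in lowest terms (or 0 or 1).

Take β = 0, γ = 3/5:
γ <-> γ = 3/5 <-> 3/5 = 1
γ <-> (γ <-> γ) = 3/5 <-> 1 = 3/5
β <-> γ = 0 <-> 3/5 = 2/5
γ -> (β <-> γ) = 3/5 -> 2/5 = 4/5
(γ <-> (γ <-> γ)) || (γ -> (β <-> γ)) = 3/5 || 4/5 = 4/5
No assignment yields a value below 4/5, so this is the minimum.

4/5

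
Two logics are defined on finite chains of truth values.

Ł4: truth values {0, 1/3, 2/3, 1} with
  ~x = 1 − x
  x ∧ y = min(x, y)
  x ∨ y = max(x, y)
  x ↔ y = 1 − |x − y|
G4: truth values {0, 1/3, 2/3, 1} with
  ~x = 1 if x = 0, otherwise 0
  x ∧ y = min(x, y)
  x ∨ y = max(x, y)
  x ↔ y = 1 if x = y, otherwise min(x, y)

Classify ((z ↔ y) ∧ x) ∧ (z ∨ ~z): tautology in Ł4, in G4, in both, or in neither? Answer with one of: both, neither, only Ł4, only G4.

neither

In Ł4: at x = 0, y = 0, z = 0 the value is 0 — not a tautology.
In G4: at x = 0, y = 0, z = 0 the value is 0 — not a tautology.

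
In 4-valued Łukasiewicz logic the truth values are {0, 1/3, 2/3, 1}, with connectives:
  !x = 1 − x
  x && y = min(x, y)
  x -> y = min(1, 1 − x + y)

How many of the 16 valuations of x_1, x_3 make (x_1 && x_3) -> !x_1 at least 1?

x_1 = 0, x_3 = 0 ↦ 1  ≥
x_1 = 0, x_3 = 1/3 ↦ 1  ≥
x_1 = 0, x_3 = 2/3 ↦ 1  ≥
x_1 = 0, x_3 = 1 ↦ 1  ≥
x_1 = 1/3, x_3 = 0 ↦ 1  ≥
x_1 = 1/3, x_3 = 1/3 ↦ 1  ≥
x_1 = 1/3, x_3 = 2/3 ↦ 1  ≥
x_1 = 1/3, x_3 = 1 ↦ 1  ≥
x_1 = 2/3, x_3 = 0 ↦ 1  ≥
x_1 = 2/3, x_3 = 1/3 ↦ 1  ≥
x_1 = 2/3, x_3 = 2/3 ↦ 2/3  <
x_1 = 2/3, x_3 = 1 ↦ 2/3  <
x_1 = 1, x_3 = 0 ↦ 1  ≥
x_1 = 1, x_3 = 1/3 ↦ 2/3  <
x_1 = 1, x_3 = 2/3 ↦ 1/3  <
x_1 = 1, x_3 = 1 ↦ 0  <
So 11 of the 16 assignments meet the threshold.

11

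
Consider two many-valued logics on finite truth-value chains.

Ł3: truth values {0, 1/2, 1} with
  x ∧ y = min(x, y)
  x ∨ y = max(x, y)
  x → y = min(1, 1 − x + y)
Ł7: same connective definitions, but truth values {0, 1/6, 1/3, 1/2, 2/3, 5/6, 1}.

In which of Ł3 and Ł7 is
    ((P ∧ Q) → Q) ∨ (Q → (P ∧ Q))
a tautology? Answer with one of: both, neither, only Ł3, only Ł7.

In Ł3: every assignment gives 1 — tautology.
In Ł7: every assignment gives 1 — tautology.

both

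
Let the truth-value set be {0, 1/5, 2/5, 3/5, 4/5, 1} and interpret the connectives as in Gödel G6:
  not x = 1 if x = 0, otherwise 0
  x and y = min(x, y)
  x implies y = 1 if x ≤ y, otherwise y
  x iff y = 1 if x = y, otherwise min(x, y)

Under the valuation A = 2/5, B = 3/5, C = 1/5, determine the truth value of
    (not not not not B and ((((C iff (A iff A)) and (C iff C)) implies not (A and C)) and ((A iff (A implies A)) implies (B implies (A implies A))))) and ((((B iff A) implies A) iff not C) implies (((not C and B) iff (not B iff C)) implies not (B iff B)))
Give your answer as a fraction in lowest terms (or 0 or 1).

0

not B = not 3/5 = 0
not not B = not 0 = 1
not not not B = not 1 = 0
not not not not B = not 0 = 1
A iff A = 2/5 iff 2/5 = 1
C iff (A iff A) = 1/5 iff 1 = 1/5
C iff C = 1/5 iff 1/5 = 1
(C iff (A iff A)) and (C iff C) = 1/5 and 1 = 1/5
A and C = 2/5 and 1/5 = 1/5
not (A and C) = not 1/5 = 0
((C iff (A iff A)) and (C iff C)) implies not (A and C) = 1/5 implies 0 = 0
A implies A = 2/5 implies 2/5 = 1
A iff (A implies A) = 2/5 iff 1 = 2/5
A implies A = 2/5 implies 2/5 = 1
B implies (A implies A) = 3/5 implies 1 = 1
(A iff (A implies A)) implies (B implies (A implies A)) = 2/5 implies 1 = 1
(((C iff (A iff A)) and (C iff C)) implies not (A and C)) and ((A iff (A implies A)) implies (B implies (A implies A))) = 0 and 1 = 0
not not not not B and ((((C iff (A iff A)) and (C iff C)) implies not (A and C)) and ((A iff (A implies A)) implies (B implies (A implies A)))) = 1 and 0 = 0
B iff A = 3/5 iff 2/5 = 2/5
(B iff A) implies A = 2/5 implies 2/5 = 1
not C = not 1/5 = 0
((B iff A) implies A) iff not C = 1 iff 0 = 0
not C = not 1/5 = 0
not C and B = 0 and 3/5 = 0
not B = not 3/5 = 0
not B iff C = 0 iff 1/5 = 0
(not C and B) iff (not B iff C) = 0 iff 0 = 1
B iff B = 3/5 iff 3/5 = 1
not (B iff B) = not 1 = 0
((not C and B) iff (not B iff C)) implies not (B iff B) = 1 implies 0 = 0
(((B iff A) implies A) iff not C) implies (((not C and B) iff (not B iff C)) implies not (B iff B)) = 0 implies 0 = 1
(not not not not B and ((((C iff (A iff A)) and (C iff C)) implies not (A and C)) and ((A iff (A implies A)) implies (B implies (A implies A))))) and ((((B iff A) implies A) iff not C) implies (((not C and B) iff (not B iff C)) implies not (B iff B))) = 0 and 1 = 0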